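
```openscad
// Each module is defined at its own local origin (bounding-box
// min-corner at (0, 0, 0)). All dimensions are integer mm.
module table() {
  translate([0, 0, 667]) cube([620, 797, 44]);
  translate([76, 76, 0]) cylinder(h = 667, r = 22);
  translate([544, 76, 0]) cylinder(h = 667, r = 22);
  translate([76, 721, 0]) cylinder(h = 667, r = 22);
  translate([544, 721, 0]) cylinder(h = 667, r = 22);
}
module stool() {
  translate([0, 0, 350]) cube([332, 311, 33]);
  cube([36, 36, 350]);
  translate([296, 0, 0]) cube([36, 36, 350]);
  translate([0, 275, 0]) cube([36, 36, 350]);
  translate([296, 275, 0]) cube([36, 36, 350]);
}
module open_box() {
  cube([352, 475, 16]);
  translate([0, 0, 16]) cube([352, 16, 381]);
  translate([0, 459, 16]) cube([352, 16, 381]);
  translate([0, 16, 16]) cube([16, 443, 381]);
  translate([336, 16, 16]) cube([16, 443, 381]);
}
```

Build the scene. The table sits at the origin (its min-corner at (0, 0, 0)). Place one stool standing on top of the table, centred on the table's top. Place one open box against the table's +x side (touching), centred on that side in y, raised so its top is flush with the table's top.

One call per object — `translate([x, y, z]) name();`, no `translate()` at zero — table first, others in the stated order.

table();
translate([144, 243, 711]) stool();
translate([620, 161, 314]) open_box();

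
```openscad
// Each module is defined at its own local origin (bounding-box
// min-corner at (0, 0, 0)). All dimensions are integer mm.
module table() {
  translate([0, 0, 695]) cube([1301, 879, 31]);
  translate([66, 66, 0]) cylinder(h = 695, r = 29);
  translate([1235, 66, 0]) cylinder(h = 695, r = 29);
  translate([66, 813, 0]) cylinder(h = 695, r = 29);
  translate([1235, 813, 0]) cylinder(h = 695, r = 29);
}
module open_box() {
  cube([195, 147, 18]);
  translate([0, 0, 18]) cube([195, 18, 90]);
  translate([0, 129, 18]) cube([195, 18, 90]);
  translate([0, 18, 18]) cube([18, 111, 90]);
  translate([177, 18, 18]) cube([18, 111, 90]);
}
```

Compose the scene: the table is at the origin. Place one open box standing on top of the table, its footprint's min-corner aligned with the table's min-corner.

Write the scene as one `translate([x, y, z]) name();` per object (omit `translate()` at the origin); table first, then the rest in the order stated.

table();
translate([0, 0, 726]) open_box();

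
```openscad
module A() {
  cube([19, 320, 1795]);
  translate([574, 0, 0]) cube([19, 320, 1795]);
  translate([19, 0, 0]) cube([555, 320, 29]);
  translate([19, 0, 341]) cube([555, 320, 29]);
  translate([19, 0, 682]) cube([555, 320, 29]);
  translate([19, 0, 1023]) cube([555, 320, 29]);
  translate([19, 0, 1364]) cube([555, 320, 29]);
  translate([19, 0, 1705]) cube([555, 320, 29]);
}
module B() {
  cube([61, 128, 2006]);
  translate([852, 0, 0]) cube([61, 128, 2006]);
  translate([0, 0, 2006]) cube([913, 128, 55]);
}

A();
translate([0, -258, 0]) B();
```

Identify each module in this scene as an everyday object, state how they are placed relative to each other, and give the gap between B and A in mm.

The door frame's nearest face is 130 mm from the bookshelf's −y face.

A is a bookshelf. B is a door frame. The door frame is on the floor beside the bookshelf on its −y side. The gap between the door frame and the bookshelf is 130 mm.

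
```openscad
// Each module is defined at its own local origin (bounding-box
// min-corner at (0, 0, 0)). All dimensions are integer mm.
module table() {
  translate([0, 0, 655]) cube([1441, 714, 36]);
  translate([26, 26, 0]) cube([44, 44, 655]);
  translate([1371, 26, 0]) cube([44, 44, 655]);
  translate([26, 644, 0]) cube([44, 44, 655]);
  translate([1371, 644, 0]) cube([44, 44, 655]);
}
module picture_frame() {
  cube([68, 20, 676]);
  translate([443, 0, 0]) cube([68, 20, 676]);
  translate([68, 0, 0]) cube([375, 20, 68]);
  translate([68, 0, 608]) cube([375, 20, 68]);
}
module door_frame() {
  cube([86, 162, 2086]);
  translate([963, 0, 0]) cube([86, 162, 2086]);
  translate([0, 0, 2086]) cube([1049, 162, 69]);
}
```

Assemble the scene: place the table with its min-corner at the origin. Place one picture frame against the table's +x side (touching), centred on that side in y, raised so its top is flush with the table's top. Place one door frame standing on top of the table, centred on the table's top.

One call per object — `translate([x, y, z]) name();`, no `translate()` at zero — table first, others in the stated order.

table();
translate([1441, 347, 15]) picture_frame();
translate([196, 276, 691]) door_frame();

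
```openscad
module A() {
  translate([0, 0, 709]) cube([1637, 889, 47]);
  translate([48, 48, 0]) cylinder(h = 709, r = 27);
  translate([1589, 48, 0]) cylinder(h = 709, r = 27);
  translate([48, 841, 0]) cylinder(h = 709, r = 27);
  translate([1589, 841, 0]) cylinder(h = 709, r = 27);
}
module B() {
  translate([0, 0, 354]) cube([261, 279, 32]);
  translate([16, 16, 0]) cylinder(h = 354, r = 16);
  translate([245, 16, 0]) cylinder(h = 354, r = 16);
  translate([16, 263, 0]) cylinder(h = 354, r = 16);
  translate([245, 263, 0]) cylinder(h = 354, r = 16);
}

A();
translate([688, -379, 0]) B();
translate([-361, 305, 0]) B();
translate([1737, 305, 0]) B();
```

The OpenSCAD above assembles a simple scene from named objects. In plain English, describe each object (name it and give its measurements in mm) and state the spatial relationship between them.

A is a rectangular dining table. The top is 1637×889×47 mm with its upper surface at z = 756 mm. It stands on four round legs of 54 mm diameter, each leg's bounding box inset 21 mm from the nearest pair of top edges, running from the floor to the underside of the top.

B is a four-legged stool. The seat is 261×279 mm, 32 mm thick, top at z = 386 mm. It stands on four round legs, each 32 mm in diameter, from z = 0 to the seat underside, each leg's axis is inset half a diameter from the nearest pair of seat edges (so the leg's bounding box is flush with the corner).

Three stools sit around the table at the −y, −x, +x sides.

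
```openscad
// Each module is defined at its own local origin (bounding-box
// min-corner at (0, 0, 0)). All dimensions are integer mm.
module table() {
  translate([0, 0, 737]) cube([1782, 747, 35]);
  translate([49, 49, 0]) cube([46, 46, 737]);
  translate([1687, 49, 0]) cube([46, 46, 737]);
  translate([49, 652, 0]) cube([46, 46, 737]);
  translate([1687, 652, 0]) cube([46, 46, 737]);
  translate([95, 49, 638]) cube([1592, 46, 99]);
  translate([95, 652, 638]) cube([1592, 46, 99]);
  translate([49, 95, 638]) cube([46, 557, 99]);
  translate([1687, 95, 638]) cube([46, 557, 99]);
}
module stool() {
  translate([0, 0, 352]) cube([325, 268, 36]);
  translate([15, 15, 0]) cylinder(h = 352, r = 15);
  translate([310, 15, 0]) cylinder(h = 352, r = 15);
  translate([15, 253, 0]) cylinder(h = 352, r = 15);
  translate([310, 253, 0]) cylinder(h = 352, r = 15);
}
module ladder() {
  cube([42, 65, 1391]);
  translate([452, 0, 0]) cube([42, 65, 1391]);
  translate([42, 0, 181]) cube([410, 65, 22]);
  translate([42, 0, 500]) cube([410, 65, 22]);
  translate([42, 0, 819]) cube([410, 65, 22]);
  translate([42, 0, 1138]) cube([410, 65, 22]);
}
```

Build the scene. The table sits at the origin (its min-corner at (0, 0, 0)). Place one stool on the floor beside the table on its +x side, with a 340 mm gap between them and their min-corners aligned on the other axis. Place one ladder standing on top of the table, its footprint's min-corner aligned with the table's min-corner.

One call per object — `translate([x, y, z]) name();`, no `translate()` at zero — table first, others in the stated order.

table();
translate([2122, 0, 0]) stool();
translate([0, 0, 772]) ladder();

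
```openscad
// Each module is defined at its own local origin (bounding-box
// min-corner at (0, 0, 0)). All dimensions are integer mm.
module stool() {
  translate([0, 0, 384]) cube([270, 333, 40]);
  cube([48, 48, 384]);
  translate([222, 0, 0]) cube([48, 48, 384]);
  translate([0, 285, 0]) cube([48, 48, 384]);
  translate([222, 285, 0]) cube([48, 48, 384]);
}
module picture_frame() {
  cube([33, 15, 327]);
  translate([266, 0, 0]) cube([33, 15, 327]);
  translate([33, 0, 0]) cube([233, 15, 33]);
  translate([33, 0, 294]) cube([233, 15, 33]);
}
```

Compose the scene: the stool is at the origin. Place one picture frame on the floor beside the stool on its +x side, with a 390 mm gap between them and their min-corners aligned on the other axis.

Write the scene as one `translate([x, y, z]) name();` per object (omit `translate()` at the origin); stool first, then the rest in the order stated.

stool();
translate([660, 0, 0]) picture_frame();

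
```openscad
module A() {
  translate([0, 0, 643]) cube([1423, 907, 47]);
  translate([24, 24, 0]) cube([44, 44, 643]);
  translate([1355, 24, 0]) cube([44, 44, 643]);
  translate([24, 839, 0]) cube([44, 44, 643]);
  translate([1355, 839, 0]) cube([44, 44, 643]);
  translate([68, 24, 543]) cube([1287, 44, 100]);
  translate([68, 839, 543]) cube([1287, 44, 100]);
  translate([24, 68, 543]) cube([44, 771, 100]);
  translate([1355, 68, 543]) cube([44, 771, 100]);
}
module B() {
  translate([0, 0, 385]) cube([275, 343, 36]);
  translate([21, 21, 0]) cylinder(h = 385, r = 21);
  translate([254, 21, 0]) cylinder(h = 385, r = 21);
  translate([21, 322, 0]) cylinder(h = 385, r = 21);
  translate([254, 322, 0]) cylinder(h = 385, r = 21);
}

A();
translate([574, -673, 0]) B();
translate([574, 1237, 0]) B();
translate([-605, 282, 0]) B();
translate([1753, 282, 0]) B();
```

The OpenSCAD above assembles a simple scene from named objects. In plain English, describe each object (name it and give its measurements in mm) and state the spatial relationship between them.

A is a table: top 1423 mm (x) × 907 mm (y), 47 mm thick, upper face at z = 690 mm, on four 44×44 mm square legs, each inset 24 mm from the nearest pair of top edges, running from z = 0 to the bottom of the top. Four apron rails, 44 mm thick and 100 mm tall, run between adjacent legs with their top edges flush with the underside of the top and their outer faces flush with the legs' outer faces.

B is a simple wooden stool: a rectangular seat 275 mm (x) by 343 mm (y), 36 mm thick, top face at z = 421 mm, on four round legs, each 42 mm in diameter. The legs rest on z = 0, each leg's axis is inset half a diameter from the nearest pair of seat edges (so the leg's bounding box is flush with the corner).

Four stools sit around the table at the −y, +y, −x, +x sides.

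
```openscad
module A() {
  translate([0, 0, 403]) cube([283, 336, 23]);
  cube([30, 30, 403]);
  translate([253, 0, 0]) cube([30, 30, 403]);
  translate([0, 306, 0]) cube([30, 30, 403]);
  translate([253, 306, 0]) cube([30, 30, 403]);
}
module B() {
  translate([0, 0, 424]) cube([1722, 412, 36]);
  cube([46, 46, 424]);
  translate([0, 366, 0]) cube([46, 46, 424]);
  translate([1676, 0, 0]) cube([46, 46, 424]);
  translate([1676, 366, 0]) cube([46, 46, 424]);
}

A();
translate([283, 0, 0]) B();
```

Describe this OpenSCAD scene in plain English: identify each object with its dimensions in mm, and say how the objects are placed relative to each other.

A is a four-legged stool. The seat is 283×336 mm, 23 mm thick, top at z = 426 mm. It stands on four square legs, each 30×30 mm in cross-section, from z = 0 to the seat underside, each flush with a corner of the seat.

B is a long wooden bench with a 1722 mm (x) × 412 mm (y) seat, 36 mm thick, its top surface 460 mm above the floor. Four 46 mm square legs at the seat corners, flush with the edges, run from z = 0 to the seat underside.

The bench is against the stool's +x side, with their −y faces flush.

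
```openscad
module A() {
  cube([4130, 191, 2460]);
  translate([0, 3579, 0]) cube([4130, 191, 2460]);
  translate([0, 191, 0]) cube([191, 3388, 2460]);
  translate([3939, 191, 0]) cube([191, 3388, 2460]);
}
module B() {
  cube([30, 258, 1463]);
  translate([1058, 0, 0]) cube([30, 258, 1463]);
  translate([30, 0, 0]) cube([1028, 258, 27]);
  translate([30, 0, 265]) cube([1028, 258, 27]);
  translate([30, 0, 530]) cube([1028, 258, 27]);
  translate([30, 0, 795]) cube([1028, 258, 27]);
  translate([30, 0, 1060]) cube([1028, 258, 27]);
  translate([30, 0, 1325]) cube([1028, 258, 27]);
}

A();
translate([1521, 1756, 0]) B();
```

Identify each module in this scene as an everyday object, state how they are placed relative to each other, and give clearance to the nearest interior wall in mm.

A is a house frame. B is a bookshelf. The bookshelf sits inside the house frame, centred. The clearance to the nearest interior wall is 1330 mm.

Clearances: x = 1330, y = 1565; minimum 1330 mm.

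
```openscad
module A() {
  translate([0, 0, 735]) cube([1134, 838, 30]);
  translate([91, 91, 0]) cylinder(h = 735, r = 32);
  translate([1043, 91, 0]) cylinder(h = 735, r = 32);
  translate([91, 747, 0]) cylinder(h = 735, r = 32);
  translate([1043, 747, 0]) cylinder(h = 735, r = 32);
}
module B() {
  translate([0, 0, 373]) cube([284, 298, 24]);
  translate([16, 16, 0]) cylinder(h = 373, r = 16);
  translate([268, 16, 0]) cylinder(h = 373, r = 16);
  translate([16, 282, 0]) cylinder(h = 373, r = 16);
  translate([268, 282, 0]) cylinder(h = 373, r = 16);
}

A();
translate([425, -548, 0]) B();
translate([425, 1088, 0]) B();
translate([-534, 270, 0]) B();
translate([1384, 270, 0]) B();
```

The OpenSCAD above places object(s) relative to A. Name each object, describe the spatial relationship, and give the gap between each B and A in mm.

Each stool's nearest face is 250 mm from the table's bounding box.

A is a table. B is a stool. Four stools sit around the table at the −y, +y, −x, +x sides. The gap between each stool and the table is 250 mm.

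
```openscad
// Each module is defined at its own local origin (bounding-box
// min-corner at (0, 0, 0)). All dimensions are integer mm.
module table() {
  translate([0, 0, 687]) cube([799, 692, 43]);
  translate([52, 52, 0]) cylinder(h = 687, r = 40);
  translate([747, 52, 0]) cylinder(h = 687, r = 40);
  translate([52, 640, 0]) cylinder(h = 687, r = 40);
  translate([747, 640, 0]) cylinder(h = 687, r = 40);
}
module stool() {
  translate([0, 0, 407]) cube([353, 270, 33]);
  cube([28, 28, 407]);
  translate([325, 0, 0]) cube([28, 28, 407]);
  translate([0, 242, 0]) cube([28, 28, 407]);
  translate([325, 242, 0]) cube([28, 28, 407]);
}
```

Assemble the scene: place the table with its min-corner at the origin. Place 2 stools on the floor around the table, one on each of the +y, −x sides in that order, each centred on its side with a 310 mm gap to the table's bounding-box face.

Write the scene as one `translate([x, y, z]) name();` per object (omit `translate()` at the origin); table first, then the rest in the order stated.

table();
translate([223, 1002, 0]) stool();
translate([-663, 211, 0]) stool();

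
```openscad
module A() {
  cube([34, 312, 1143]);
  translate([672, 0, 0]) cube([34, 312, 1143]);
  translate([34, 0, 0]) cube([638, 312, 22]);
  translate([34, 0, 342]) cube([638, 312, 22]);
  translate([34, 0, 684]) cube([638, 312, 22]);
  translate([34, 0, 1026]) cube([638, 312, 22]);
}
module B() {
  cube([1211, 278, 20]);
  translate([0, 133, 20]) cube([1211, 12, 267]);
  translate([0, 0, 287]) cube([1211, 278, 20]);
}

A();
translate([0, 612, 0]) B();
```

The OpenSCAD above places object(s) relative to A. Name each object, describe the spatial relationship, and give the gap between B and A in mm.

A is a bookshelf. B is an I-beam. The I-beam is on the floor beside the bookshelf on its +y side. The gap between the I-beam and the bookshelf is 300 mm.

The I-beam's nearest face is 300 mm from the bookshelf's +y face.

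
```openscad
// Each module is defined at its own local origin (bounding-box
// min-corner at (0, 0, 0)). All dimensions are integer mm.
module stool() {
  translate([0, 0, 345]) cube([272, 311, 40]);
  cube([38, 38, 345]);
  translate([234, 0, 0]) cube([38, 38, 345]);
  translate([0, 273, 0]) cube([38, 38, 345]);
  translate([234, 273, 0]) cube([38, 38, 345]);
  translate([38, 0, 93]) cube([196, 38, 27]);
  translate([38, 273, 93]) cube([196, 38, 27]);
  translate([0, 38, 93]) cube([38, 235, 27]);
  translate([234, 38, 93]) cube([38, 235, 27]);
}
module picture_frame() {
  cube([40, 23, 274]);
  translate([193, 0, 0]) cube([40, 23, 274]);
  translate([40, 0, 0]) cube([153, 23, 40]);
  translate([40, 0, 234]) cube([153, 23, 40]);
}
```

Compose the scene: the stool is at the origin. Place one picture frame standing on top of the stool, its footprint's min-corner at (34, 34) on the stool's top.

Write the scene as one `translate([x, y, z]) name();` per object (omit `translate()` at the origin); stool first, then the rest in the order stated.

stool();
translate([34, 34, 385]) picture_frame();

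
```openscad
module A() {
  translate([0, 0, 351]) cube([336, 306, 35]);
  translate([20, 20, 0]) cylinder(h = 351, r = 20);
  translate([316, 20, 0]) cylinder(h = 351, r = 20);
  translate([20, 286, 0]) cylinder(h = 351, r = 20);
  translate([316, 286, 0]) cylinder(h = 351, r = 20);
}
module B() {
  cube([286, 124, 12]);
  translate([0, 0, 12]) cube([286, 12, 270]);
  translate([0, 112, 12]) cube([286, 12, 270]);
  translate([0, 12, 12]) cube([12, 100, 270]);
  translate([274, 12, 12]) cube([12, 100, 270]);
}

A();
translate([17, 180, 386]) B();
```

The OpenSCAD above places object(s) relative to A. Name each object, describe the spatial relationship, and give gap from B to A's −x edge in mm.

The open box's min-x is at 17; the stool's min-x is 0; gap = 17 mm.

A is a stool. B is an open box. The open box is on top of the stool. The gap from the open box to the stool's −x edge is 17 mm.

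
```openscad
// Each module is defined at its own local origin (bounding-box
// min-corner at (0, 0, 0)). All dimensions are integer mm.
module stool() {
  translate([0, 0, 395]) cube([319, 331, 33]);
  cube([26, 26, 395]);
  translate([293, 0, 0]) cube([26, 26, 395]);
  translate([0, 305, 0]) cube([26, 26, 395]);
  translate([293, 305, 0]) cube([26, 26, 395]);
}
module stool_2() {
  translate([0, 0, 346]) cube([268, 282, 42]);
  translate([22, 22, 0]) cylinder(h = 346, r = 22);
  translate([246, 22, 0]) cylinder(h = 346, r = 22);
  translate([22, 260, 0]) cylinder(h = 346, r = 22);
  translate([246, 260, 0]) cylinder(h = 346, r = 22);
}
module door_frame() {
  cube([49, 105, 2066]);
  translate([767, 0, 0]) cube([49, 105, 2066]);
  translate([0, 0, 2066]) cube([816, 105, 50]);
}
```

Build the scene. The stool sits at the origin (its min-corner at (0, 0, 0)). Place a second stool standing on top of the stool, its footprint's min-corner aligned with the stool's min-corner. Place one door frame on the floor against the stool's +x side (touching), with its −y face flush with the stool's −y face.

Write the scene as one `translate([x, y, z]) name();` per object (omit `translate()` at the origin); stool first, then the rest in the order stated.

stool();
translate([0, 0, 428]) stool_2();
translate([319, 0, 0]) door_frame();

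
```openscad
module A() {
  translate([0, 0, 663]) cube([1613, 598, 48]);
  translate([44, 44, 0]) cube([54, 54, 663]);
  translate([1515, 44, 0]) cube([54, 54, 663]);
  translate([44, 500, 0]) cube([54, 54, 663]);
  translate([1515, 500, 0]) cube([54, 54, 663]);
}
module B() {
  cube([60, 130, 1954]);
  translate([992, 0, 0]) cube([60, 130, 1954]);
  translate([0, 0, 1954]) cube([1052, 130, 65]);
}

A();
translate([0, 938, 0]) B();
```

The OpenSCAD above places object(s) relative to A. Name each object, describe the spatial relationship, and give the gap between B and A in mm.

A is a table. B is a door frame. The door frame is on the floor beside the table on its +y side. The gap between the door frame and the table is 340 mm.

The door frame's nearest face is 340 mm from the table's +y face.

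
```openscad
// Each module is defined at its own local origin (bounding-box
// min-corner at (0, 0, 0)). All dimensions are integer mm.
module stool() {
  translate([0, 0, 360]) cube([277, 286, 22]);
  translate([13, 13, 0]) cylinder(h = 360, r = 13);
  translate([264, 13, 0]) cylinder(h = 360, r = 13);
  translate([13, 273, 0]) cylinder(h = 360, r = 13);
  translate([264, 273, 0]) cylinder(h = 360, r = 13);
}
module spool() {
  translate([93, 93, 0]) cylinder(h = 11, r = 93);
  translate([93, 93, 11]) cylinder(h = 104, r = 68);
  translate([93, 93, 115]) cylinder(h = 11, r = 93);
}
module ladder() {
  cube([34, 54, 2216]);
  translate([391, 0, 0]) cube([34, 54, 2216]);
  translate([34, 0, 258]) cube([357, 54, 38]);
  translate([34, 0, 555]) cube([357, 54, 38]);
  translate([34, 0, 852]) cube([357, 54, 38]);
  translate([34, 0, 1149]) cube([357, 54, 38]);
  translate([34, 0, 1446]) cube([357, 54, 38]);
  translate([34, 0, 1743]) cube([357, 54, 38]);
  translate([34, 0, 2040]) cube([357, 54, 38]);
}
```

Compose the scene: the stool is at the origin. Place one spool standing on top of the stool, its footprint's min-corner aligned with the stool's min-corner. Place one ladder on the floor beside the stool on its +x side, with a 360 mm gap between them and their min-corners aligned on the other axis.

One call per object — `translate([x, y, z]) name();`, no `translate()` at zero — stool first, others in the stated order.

stool();
translate([0, 0, 382]) spool();
translate([637, 0, 0]) ladder();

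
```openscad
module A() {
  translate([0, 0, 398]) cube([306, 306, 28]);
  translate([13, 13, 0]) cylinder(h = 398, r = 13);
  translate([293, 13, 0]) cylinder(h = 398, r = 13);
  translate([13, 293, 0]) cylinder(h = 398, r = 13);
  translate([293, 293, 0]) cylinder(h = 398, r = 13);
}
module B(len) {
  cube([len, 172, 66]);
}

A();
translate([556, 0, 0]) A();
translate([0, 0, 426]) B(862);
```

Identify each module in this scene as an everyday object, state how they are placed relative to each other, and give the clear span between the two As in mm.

Second stool starts at x = 556; first ends at x = 306; clear span = 556 − 306 = 250 mm.

A is a stool. B is a beam. A beam spans the tops of two stools. The clear span between the two stools is 250 mm.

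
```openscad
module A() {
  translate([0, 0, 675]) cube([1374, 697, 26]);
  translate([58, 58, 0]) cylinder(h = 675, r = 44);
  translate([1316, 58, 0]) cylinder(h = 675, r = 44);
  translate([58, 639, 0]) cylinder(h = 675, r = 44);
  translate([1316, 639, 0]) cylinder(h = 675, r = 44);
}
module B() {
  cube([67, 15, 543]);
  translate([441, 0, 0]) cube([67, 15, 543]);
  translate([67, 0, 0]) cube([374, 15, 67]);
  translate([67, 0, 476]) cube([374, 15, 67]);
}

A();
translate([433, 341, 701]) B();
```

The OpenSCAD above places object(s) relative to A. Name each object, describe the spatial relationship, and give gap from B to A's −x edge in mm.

The picture frame's min-x is at 433; the table's min-x is 0; gap = 433 mm.

A is a table. B is a picture frame. The picture frame is on top of the table, centred. The gap from the picture frame to the table's −x edge is 433 mm.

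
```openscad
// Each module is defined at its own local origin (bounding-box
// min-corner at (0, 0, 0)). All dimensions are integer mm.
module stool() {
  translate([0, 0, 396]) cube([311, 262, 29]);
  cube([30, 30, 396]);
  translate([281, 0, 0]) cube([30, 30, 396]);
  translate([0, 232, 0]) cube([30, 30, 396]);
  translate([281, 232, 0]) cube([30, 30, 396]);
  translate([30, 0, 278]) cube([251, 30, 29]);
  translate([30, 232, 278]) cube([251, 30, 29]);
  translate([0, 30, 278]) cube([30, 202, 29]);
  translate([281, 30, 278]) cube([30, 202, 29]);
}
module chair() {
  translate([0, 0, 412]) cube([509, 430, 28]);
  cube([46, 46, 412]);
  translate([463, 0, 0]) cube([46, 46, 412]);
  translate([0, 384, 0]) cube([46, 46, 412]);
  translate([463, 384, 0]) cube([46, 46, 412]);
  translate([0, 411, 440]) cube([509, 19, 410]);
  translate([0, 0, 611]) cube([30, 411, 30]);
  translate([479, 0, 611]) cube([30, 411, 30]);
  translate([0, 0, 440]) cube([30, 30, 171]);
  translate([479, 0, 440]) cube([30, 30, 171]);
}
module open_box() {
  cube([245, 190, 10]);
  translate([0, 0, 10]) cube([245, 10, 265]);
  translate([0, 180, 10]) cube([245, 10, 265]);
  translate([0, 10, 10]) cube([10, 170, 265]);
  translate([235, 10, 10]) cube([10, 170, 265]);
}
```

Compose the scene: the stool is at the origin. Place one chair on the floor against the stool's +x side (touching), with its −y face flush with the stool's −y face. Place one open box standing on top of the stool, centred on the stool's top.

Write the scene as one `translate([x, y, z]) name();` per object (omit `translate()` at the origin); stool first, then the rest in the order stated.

stool();
translate([311, 0, 0]) chair();
translate([33, 36, 425]) open_box();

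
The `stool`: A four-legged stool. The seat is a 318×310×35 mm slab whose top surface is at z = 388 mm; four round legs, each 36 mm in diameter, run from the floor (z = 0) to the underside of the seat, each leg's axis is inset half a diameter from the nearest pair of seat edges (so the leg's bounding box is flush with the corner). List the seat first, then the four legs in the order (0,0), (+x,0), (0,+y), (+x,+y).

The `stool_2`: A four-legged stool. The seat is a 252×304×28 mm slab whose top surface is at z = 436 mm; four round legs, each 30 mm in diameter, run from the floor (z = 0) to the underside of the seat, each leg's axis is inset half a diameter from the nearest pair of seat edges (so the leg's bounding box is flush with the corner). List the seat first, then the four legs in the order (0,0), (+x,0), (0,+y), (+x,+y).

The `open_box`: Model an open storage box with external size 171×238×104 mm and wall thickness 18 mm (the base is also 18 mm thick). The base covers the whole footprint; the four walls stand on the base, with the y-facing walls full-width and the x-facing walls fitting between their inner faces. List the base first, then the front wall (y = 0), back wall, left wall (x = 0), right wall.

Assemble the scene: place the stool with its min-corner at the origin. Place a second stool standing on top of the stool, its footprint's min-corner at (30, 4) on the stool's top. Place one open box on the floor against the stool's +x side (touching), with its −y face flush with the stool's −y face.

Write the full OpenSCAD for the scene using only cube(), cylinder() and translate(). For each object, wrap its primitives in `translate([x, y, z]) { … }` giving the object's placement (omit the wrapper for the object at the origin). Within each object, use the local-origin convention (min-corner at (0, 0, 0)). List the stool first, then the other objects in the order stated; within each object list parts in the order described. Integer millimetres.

translate([0, 0, 353]) cube([318, 310, 35]);
translate([18, 18, 0]) cylinder(h = 353, r = 18);
translate([300, 18, 0]) cylinder(h = 353, r = 18);
translate([18, 292, 0]) cylinder(h = 353, r = 18);
translate([300, 292, 0]) cylinder(h = 353, r = 18);
translate([30, 4, 388]) {
  translate([0, 0, 408]) cube([252, 304, 28]);
  translate([15, 15, 0]) cylinder(h = 408, r = 15);
  translate([237, 15, 0]) cylinder(h = 408, r = 15);
  translate([15, 289, 0]) cylinder(h = 408, r = 15);
  translate([237, 289, 0]) cylinder(h = 408, r = 15);
}
translate([318, 0, 0]) {
  cube([171, 238, 18]);
  translate([0, 0, 18]) cube([171, 18, 86]);
  translate([0, 220, 18]) cube([171, 18, 86]);
  translate([0, 18, 18]) cube([18, 202, 86]);
  translate([153, 18, 18]) cube([18, 202, 86]);
}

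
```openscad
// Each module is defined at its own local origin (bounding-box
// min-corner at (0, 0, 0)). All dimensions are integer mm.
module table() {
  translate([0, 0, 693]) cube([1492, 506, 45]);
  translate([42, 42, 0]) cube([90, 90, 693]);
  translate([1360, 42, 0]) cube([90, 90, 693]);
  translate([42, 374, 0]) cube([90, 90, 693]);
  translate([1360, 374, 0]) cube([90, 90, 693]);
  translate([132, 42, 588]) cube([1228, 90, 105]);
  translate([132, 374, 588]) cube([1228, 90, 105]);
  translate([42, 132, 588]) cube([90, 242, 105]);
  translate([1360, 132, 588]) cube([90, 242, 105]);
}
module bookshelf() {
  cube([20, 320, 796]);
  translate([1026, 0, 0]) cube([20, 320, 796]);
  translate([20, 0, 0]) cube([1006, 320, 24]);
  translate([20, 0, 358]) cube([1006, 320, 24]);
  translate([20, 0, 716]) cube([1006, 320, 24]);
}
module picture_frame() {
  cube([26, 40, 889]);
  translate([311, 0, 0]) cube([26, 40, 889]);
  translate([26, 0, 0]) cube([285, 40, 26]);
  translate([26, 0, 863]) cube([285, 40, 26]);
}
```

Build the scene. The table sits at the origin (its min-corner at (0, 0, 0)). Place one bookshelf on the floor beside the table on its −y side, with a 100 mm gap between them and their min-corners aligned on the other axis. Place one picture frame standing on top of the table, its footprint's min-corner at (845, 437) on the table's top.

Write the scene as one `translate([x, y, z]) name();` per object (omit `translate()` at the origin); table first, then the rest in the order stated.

table();
translate([0, -420, 0]) bookshelf();
translate([845, 437, 738]) picture_frame();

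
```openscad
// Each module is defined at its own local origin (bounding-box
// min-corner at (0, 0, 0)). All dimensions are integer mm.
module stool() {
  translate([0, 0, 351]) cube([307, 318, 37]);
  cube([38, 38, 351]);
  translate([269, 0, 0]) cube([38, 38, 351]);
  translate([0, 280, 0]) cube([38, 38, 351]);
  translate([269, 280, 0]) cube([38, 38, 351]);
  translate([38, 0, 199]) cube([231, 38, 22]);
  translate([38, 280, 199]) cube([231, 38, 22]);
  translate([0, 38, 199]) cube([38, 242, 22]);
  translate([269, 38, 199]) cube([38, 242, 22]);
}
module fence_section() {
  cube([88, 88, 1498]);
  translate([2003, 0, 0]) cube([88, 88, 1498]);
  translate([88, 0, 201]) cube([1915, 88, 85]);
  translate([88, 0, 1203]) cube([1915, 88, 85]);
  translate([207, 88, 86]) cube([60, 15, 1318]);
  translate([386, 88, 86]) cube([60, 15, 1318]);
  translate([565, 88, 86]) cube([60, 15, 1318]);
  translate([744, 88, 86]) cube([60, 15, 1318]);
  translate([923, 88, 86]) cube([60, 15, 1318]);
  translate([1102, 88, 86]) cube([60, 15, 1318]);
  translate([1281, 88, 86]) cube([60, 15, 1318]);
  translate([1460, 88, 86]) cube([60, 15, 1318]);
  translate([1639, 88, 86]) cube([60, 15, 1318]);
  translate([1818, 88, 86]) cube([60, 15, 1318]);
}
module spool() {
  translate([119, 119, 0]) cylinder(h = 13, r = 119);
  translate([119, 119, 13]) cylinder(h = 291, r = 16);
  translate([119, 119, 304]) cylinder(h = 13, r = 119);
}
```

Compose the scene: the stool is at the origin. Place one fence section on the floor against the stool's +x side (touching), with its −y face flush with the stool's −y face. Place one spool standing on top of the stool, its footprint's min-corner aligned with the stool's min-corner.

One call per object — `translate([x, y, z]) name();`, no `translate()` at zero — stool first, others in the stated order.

stool();
translate([307, 0, 0]) fence_section();
translate([0, 0, 388]) spool();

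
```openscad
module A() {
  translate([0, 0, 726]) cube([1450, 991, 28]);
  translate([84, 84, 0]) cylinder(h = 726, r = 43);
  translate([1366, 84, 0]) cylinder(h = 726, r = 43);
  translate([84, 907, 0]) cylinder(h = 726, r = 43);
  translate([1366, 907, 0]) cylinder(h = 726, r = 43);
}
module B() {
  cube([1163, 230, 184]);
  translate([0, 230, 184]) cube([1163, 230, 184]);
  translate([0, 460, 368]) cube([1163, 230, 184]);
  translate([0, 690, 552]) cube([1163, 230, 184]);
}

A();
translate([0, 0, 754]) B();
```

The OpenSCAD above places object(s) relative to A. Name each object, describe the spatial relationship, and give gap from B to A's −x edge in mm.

The staircase's min-x is at 0; the table's min-x is 0; gap = 0 mm.

A is a table. B is a staircase. The staircase is on top of the table. The gap from the staircase to the table's −x edge is 0 mm.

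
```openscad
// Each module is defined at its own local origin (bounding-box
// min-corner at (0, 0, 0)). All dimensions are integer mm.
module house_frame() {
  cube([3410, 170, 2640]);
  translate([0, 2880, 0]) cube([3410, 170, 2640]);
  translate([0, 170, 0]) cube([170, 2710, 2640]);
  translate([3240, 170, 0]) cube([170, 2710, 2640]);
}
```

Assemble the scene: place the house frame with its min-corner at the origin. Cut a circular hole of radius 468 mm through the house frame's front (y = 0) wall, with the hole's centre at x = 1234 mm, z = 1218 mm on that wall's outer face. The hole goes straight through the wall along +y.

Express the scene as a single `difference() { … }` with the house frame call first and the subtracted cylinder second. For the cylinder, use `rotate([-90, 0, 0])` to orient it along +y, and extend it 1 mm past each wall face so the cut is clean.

difference() {
  house_frame();
  translate([1234, -1, 1218]) rotate([-90, 0, 0]) cylinder(h = 172, r = 468);
}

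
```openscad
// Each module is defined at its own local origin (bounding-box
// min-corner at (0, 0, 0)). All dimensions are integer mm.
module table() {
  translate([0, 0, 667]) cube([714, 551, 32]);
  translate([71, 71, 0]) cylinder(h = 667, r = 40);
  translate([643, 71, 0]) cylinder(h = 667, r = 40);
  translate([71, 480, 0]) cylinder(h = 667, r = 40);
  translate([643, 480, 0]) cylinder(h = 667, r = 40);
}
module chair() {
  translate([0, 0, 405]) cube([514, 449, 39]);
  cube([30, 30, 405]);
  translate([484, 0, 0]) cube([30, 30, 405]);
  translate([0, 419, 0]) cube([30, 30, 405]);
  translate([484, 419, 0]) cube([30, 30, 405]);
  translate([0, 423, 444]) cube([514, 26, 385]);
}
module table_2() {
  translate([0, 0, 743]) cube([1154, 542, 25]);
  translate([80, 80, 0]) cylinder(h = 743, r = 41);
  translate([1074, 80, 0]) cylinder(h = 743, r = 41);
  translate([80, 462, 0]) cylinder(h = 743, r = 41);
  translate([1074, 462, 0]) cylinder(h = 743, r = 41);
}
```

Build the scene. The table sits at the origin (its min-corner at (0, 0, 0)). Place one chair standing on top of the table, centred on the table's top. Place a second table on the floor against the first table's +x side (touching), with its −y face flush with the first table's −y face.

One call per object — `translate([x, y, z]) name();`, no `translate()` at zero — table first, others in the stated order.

table();
translate([100, 51, 699]) chair();
translate([714, 0, 0]) table_2();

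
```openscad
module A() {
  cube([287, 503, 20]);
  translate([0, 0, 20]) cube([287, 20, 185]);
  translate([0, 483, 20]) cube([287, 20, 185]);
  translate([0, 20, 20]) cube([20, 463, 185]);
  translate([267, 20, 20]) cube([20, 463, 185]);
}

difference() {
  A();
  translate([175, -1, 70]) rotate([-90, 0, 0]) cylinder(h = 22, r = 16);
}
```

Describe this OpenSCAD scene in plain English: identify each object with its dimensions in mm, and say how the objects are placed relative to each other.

A is an open-topped rectangular box: outside dimensions 287×503×205 mm, with a uniform wall and base thickness of 20 mm. The base is a full 287×503 slab on the floor; four walls sit on top of the base. The front and back walls (the −y and +y sides) span the full width; the two side walls fit between them.

The open box has a circular hole of radius 16 mm through its front wall, centred at (x = 175, z = 70).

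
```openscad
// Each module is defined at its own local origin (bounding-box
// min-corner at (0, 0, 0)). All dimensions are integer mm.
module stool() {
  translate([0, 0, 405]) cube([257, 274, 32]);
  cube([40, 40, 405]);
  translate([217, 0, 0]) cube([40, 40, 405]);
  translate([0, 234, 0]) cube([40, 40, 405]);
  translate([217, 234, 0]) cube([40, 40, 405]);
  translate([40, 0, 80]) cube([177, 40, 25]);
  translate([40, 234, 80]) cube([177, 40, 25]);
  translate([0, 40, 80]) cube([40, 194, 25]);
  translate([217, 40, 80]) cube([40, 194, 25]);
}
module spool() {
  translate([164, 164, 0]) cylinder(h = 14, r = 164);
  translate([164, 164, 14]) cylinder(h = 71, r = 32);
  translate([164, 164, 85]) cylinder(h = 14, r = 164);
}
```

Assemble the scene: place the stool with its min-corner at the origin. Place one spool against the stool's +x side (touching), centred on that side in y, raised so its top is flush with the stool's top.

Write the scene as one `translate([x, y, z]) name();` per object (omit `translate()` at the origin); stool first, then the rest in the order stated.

stool();
translate([257, -27, 338]) spool();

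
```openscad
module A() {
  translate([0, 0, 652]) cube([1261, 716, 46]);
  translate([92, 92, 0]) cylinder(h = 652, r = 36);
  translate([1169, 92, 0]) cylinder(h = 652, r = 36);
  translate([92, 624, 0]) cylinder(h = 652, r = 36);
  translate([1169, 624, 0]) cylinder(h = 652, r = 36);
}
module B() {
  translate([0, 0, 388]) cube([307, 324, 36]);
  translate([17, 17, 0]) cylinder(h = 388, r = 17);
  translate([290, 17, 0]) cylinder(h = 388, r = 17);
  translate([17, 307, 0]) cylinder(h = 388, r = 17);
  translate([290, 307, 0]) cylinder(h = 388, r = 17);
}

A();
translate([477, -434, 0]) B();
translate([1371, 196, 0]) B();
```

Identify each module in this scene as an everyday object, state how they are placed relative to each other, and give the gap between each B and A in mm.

A is a table. B is a stool. Two stools sit around the table at the −y, +x sides. The gap between each stool and the table is 110 mm.

Each stool's nearest face is 110 mm from the table's bounding box.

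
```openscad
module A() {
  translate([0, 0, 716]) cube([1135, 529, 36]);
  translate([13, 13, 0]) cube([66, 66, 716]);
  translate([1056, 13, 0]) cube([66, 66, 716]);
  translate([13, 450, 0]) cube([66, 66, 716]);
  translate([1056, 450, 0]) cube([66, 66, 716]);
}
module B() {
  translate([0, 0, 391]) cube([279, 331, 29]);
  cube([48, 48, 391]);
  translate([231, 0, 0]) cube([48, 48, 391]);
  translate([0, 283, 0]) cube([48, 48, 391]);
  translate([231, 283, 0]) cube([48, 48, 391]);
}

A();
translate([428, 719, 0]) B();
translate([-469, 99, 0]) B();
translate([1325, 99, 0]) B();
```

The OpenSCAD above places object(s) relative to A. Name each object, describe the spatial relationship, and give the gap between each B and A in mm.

Each stool's nearest face is 190 mm from the table's bounding box.

A is a table. B is a stool. Three stools sit around the table at the +y, −x, +x sides. The gap between each stool and the table is 190 mm.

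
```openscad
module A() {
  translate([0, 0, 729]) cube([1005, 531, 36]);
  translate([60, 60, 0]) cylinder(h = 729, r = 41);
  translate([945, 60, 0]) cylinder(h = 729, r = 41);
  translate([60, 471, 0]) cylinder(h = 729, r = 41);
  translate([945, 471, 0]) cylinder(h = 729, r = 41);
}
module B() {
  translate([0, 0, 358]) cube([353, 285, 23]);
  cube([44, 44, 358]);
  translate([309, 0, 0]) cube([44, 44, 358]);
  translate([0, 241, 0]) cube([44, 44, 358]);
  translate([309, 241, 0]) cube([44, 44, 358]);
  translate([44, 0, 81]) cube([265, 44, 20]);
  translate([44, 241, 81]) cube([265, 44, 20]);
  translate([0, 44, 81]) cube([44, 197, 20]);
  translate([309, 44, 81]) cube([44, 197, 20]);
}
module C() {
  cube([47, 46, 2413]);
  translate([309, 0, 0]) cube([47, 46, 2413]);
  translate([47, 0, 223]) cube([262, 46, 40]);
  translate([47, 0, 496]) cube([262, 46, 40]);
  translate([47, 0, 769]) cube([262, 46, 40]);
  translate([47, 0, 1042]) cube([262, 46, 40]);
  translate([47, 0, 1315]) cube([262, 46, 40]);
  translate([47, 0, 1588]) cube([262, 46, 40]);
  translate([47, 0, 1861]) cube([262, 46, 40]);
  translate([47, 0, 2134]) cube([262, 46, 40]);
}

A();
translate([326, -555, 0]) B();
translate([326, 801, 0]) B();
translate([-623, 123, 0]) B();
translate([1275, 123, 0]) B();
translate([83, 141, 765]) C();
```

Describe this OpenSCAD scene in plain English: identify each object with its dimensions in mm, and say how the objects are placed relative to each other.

A is a table: top 1005 mm (x) × 531 mm (y), 36 mm thick, upper face at z = 765 mm, on four round legs of 82 mm diameter, each leg's bounding box inset 19 mm from the nearest pair of top edges, running from z = 0 to the bottom of the top.

B is a simple wooden stool: a rectangular seat 353 mm (x) by 285 mm (y), 23 mm thick, top face at z = 381 mm, on four square legs, each 44×44 mm in cross-section. The legs rest on z = 0, each flush with a corner of the seat. Four stretchers, 44 mm wide and 20 mm tall, connect adjacent legs with their undersides at z = 81 mm, each running between the inner faces of the legs it joins and aligned with the legs' outer faces on the other axis.

C is a straight ladder. Two 47×46 mm vertical rails, 2413 mm tall, stand 356 mm apart (outside-to-outside) with their front faces coplanar on the −y side. 8 rungs, each 46 mm deep and 40 mm tall, span between the inner faces of the rails, front faces flush with the rails. The lowest rung's underside is at z = 223 mm and rungs are spaced 273 mm apart (underside to underside).

Four stools sit around the table at the −y, +y, −x, +x sides. The ladder is on top of the table.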